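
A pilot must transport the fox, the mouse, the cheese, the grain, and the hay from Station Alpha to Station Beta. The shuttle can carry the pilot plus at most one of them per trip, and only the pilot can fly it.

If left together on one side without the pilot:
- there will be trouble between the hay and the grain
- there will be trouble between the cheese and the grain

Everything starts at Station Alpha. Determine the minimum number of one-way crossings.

Counting alone: the pilot can take at most 1 across per trip to Station Beta, so moving all 5 needs at least 5 loaded trips out, with a return between consecutive ones — at least 9 crossings.
The safety rule pushes this higher. Following every safe sequence of crossings, the most of the 5 that can be at Station Beta as the shuttle arrives there on crossing 9 is 4 — never all 5.
So no plan with fewer than 11 crossings exists, and this one achieves 11:
1. Pilot goes to Station Beta with the grain.  [Station Alpha: the cheese, the fox, the hay, the mouse | Station Beta: the grain]
2. Pilot goes back to Station Alpha alone.  [Station Alpha: the cheese, the fox, the hay, the mouse | Station Beta: the grain]
3. Pilot goes to Station Beta with the fox.  [Station Alpha: the cheese, the hay, the mouse | Station Beta: the fox, the grain]
4. Pilot goes back to Station Alpha alone.  [Station Alpha: the cheese, the hay, the mouse | Station Beta: the fox, the grain]
5. Pilot goes to Station Beta with the mouse.  [Station Alpha: the cheese, the hay | Station Beta: the fox, the grain, the mouse]
6. Pilot goes back to Station Alpha alone.  [Station Alpha: the cheese, the hay | Station Beta: the fox, the grain, the mouse]
7. Pilot goes to Station Beta with the cheese.  [Station Alpha: the hay | Station Beta: the cheese, the fox, the grain, the mouse]
8. Pilot goes back to Station Alpha with the grain.  [Station Alpha: the grain, the hay | Station Beta: the cheese, the fox, the mouse]
9. Pilot goes to Station Beta with the hay.  [Station Alpha: the grain | Station Beta: the cheese, the fox, the hay, the mouse]
10. Pilot goes back to Station Alpha alone.  [Station Alpha: the grain | Station Beta: the cheese, the fox, the hay, the mouse]
11. Pilot goes to Station Beta with the grain.  [Station Alpha: — | Station Beta: the cheese, the fox, the grain, the hay, the mouse]

11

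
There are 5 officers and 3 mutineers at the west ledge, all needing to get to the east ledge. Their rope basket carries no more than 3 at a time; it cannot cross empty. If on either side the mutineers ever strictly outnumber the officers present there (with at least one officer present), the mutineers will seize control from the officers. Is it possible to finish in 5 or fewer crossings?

No

Counting alone: each trip to the east ledge takes at most 3 across and each return brings at least 1 back, so after t trips out (and t−1 returns) at most 3t − (t−1) of the 8 are across; that first reaches 8 at t = 4, so at least 7 crossings are needed.
Since 5 < 7, 5 crossings cannot be enough. (The shortest complete plan in fact takes 7:)
1. 2 mutineers → the east ledge.  (the west ledge: 5O 1M; the east ledge: 0O 2M)
2. 1 mutineer ← the west ledge.  (the west ledge: 5O 2M; the east ledge: 0O 1M)
3. 2 officers and 1 mutineer → the east ledge.  (the west ledge: 3O 1M; the east ledge: 2O 2M)
4. 1 mutineer ← the west ledge.  (the west ledge: 3O 2M; the east ledge: 2O 1M)
5. 1 officer and 2 mutineers → the east ledge.  (the west ledge: 2O 0M; the east ledge: 3O 3M)
6. 1 mutineer ← the west ledge.  (the west ledge: 2O 1M; the east ledge: 3O 2M)
7. 2 officers and 1 mutineer → the east ledge.  (the west ledge: 0O 0M; the east ledge: 5O 3M)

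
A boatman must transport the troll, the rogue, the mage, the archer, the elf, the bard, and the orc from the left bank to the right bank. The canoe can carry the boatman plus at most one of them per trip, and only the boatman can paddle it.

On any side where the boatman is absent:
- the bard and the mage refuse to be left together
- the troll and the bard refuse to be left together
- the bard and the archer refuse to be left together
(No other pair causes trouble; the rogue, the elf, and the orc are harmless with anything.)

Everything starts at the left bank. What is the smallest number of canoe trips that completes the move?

Following every safe sequence of crossings from the start, the most of the 7 that can be at the right bank as the canoe arrives there on crossings 1, 3, 5, 7, 9 is 1, 2, 3, 4, 5 respectively; the best ever achieved is 5 of 7.
From crossing 11 on, no configuration arises that was not already reachable earlier: only 72 distinct safe configurations (who is on which side, and where the canoe is) can ever be reached, none of them has everyone across, and every continuation just revisits them. So no valid plan exists.

impossible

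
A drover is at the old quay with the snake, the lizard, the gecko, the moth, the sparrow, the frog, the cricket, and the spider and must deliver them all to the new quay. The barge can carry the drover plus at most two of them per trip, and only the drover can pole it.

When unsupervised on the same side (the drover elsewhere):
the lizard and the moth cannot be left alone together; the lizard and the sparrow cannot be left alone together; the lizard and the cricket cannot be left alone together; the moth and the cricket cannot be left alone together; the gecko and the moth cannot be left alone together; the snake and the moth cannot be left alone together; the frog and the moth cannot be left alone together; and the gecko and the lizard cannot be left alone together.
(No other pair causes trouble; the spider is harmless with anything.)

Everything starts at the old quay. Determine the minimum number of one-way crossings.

13

Counting alone: the drover can take at most 2 across per trip to the new quay, so moving all 8 needs at least 4 loaded trips out, with a return between consecutive ones — at least 7 crossings.
The safety rule pushes this higher. Following every safe sequence of crossings, the most of the 8 that can be at the new quay as the barge arrives there on crossings 7, 9, 11 is 5, 6, 7 respectively — never all 8.
So no plan with fewer than 13 crossings exists, and this one achieves 13:
1. Drover goes to the new quay with the lizard and the moth.
2. Drover goes back to the old quay with the lizard.
3. Drover goes to the new quay with the lizard and the snake.
4. Drover goes back to the old quay with the moth.
5. Drover goes to the new quay with the frog and the moth.
6. Drover goes back to the old quay with the moth.
7. Drover goes to the new quay with the cricket and the gecko.
8. Drover goes back to the old quay with the lizard.
9. Drover goes to the new quay with the lizard and the sparrow.
10. Drover goes back to the old quay with the lizard.
11. Drover goes to the new quay with the lizard and the spider.
12. Drover goes back to the old quay with the lizard.
13. Drover goes to the new quay with the lizard and the moth.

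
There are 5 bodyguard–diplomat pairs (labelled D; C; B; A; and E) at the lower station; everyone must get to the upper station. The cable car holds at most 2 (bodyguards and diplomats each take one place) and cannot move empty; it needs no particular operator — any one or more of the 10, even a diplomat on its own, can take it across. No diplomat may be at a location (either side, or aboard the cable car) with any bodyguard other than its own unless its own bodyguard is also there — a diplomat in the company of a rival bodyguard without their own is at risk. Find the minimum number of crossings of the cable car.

Following every safe sequence of crossings from the start, the most of the 10 that can be at the upper station as the cable car arrives there on crossings 1, 3, 5, 7 is 2, 3, 4, 5 respectively; the best ever achieved is 5 of 10.
From crossing 9 on, no configuration arises that was not already reachable earlier: only 82 distinct safe configurations (who is on which side, and where the cable car is) can ever be reached, none of them has everyone across, and every continuation just revisits them. So no valid plan exists.

impossible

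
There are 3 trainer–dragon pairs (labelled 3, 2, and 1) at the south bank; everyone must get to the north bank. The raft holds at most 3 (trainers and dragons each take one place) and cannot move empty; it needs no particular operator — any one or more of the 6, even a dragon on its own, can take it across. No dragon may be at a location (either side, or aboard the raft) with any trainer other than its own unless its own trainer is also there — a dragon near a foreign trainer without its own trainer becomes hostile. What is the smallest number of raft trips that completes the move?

Counting alone: each trip to the north bank takes at most 3 across and each return brings at least 1 back, so after t trips out (and t−1 returns) at most 3t − (t−1) of the 6 are across; that first reaches 6 at t = 3, so at least 5 crossings are needed.
The plan below uses exactly 5 crossings, so it is optimal:
1. dragon 3 and trainer 3 cross → the north bank.
2. trainer 3 crosses ← the south bank.
3. trainer 1, trainer 2, and trainer 3 cross → the north bank.
4. dragon 3 crosses ← the south bank.
5. dragon 1, dragon 2, and dragon 3 cross → the north bank.

5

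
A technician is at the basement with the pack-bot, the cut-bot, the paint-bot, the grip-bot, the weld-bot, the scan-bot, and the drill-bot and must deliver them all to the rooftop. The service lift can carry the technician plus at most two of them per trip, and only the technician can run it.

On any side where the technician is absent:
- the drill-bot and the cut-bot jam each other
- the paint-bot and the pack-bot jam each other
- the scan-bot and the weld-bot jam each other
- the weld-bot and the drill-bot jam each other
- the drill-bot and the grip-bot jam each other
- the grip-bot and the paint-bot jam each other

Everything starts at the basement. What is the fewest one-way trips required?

Whatever the first load, the items left behind include a forbidden pair without the technician. No opening move is safe, so no plan exists.

impossible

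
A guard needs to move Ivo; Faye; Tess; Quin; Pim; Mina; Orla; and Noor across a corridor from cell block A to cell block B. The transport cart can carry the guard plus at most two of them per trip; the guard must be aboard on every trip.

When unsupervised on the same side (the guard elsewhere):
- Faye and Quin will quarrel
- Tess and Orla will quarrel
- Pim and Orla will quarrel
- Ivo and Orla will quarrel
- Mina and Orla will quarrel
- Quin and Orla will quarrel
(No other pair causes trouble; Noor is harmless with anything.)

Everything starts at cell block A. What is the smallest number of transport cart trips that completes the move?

Counting alone: the guard can take at most 2 across per trip to cell block B, so moving all 8 needs at least 4 loaded trips out, with a return between consecutive ones — at least 7 crossings.
The safety rule pushes this higher. Following every safe sequence of crossings, the most of the 8 that can be at cell block B as the transport cart arrives there on crossings 7, 9 is 6, 7 respectively — never all 8.
So no plan with fewer than 11 crossings exists, and this one achieves 11:
1. Guard goes to cell block B with Faye and Orla.
2. Guard goes back to cell block A alone.
3. Guard goes to cell block B with Noor.
4. Guard goes back to cell block A alone.
5. Guard goes to cell block B with Ivo and Tess.
6. Guard goes back to cell block A with Orla.
7. Guard goes to cell block B with Orla and Quin.
8. Guard goes back to cell block A with Faye and Orla.
9. Guard goes to cell block B with Mina and Pim.
10. Guard goes back to cell block A alone.
11. Guard goes to cell block B with Faye and Orla.

11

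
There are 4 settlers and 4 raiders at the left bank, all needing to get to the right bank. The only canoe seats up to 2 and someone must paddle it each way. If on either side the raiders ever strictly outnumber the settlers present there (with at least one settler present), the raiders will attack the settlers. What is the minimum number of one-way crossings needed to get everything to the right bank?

impossible

Following every safe sequence of crossings from the start, the most of the 8 that can be at the right bank as the canoe arrives there on crossings 1, 3, 5 is 2, 3, 4 respectively; the best ever achieved is 4 of 8.
From crossing 7 on, no configuration arises that was not already reachable earlier: only 11 distinct safe configurations (who is on which side, and where the canoe is) can ever be reached, none of them has everyone across, and every continuation just revisits them. They are: 0 settlers + 0 raiders across (canoe back at the start); 0 settlers + 1 raider across (canoe there); 0 settlers + 1 raider across (canoe back at the start); 0 settlers + 2 raiders across (canoe there); 0 settlers + 2 raiders across (canoe back at the start); 0 settlers + 3 raiders across (canoe there); 0 settlers + 3 raiders across (canoe back at the start); 0 settlers + 4 raiders across (canoe there); 1 settler + 1 raider across (canoe there); 1 settler + 1 raider across (canoe back at the start); 2 settlers + 2 raiders across (canoe there). So no valid plan exists.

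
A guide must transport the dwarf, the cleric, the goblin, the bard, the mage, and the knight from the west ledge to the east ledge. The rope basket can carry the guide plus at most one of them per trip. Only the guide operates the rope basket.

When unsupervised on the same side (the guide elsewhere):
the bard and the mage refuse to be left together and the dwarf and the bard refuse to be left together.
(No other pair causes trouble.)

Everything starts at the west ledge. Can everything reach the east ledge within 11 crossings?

Counting alone: the guide can take at most 1 across per trip to the east ledge, so moving all 6 needs at least 6 loaded trips out, with a return between consecutive ones — at least 11 crossings.
The safety rule pushes this higher. Following every safe sequence of crossings, the most of the 6 that can be at the east ledge as the rope basket arrives there on crossing 11 is 5 — never all 6.
So the move cannot be finished within 11 crossings. (The shortest complete plan takes 13:)
1. Guide goes to the east ledge with the bard.
2. Guide goes back to the west ledge alone.
3. Guide goes to the east ledge with the dwarf.
4. Guide goes back to the west ledge with the bard.
5. Guide goes to the east ledge with the mage.
6. Guide goes back to the west ledge alone.
7. Guide goes to the east ledge with the cleric.
8. Guide goes back to the west ledge alone.
9. Guide goes to the east ledge with the goblin.
10. Guide goes back to the west ledge alone.
11. Guide goes to the east ledge with the knight.
12. Guide goes back to the west ledge alone.
13. Guide goes to the east ledge with the bard.

No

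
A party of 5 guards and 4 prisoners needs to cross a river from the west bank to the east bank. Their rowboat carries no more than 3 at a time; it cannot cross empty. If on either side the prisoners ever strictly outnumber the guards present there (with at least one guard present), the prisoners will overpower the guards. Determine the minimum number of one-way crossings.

7

Counting alone: each trip to the east bank takes at most 3 across and each return brings at least 1 back, so after t trips out (and t−1 returns) at most 3t − (t−1) of the 9 are across; that first reaches 9 at t = 4, so at least 7 crossings are needed.
The plan below uses exactly 7 crossings, so it is optimal:
1. 3 prisoners → the east bank.  (the west bank: 5G 1P; the east bank: 0G 3P)
2. 1 prisoner ← the west bank.  (the west bank: 5G 2P; the east bank: 0G 2P)
3. 3 guards → the east bank.  (the west bank: 2G 2P; the east bank: 3G 2P)
4. 1 guard ← the west bank.  (the west bank: 3G 2P; the east bank: 2G 2P)
5. 2 guards and 1 prisoner → the east bank.  (the west bank: 1G 1P; the east bank: 4G 3P)
6. 1 guard ← the west bank.  (the west bank: 2G 1P; the east bank: 3G 3P)
7. 2 guards and 1 prisoner → the east bank.  (the west bank: 0G 0P; the east bank: 5G 4P)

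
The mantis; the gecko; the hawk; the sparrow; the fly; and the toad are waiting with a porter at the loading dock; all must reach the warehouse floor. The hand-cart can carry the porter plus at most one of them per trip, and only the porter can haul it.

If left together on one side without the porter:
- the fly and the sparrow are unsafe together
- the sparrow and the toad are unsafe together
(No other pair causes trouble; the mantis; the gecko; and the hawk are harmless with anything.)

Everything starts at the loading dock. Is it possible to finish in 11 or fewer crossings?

No

Counting alone: the porter can take at most 1 across per trip to the warehouse floor, so moving all 6 needs at least 6 loaded trips out, with a return between consecutive ones — at least 11 crossings.
The safety rule pushes this higher. Following every safe sequence of crossings, the most of the 6 that can be at the warehouse floor as the hand-cart arrives there on crossing 11 is 5 — never all 6.
So the move cannot be finished within 11 crossings. (The shortest complete plan takes 13:)
1. Porter goes to the warehouse floor with the sparrow.  [the loading dock: the fly, the gecko, the hawk, the mantis, the toad | the warehouse floor: the sparrow]
2. Porter goes back to the loading dock alone.  [the loading dock: the fly, the gecko, the hawk, the mantis, the toad | the warehouse floor: the sparrow]
3. Porter goes to the warehouse floor with the mantis.  [the loading dock: the fly, the gecko, the hawk, the toad | the warehouse floor: the mantis, the sparrow]
4. Porter goes back to the loading dock alone.  [the loading dock: the fly, the gecko, the hawk, the toad | the warehouse floor: the mantis, the sparrow]
5. Porter goes to the warehouse floor with the gecko.  [the loading dock: the fly, the hawk, the toad | the warehouse floor: the gecko, the mantis, the sparrow]
6. Porter goes back to the loading dock alone.  [the loading dock: the fly, the hawk, the toad | the warehouse floor: the gecko, the mantis, the sparrow]
7. Porter goes to the warehouse floor with the hawk.  [the loading dock: the fly, the toad | the warehouse floor: the gecko, the hawk, the mantis, the sparrow]
8. Porter goes back to the loading dock alone.  [the loading dock: the fly, the toad | the warehouse floor: the gecko, the hawk, the mantis, the sparrow]
9. Porter goes to the warehouse floor with the fly.  [the loading dock: the toad | the warehouse floor: the fly, the gecko, the hawk, the mantis, the sparrow]
10. Porter goes back to the loading dock with the sparrow.  [the loading dock: the sparrow, the toad | the warehouse floor: the fly, the gecko, the hawk, the mantis]
11. Porter goes to the warehouse floor with the toad.  [the loading dock: the sparrow | the warehouse floor: the fly, the gecko, the hawk, the mantis, the toad]
12. Porter goes back to the loading dock alone.  [the loading dock: the sparrow | the warehouse floor: the fly, the gecko, the hawk, the mantis, the toad]
13. Porter goes to the warehouse floor with the sparrow.  [the loading dock: — | the warehouse floor: the fly, the gecko, the hawk, the mantis, the sparrow, the toad]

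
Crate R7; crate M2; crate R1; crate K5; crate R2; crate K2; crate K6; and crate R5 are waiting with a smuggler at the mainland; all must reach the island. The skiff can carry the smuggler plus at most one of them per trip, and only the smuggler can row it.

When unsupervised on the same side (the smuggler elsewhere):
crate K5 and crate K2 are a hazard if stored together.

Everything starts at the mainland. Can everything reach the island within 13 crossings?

No

Counting alone: the smuggler can take at most 1 across per trip to the island, so moving all 8 needs at least 8 loaded trips out, with a return between consecutive ones — at least 15 crossings.
Since 13 < 15, 13 crossings cannot be enough. (The shortest complete plan in fact takes 15:)
1. Smuggler goes to the island with crate K5.  [the mainland: crate K2, crate K6, crate M2, crate R1, crate R2, crate R5, crate R7 | the island: crate K5]
2. Smuggler goes back to the mainland alone.  [the mainland: crate K2, crate K6, crate M2, crate R1, crate R2, crate R5, crate R7 | the island: crate K5]
3. Smuggler goes to the island with crate R7.  [the mainland: crate K2, crate K6, crate M2, crate R1, crate R2, crate R5 | the island: crate K5, crate R7]
4. Smuggler goes back to the mainland alone.  [the mainland: crate K2, crate K6, crate M2, crate R1, crate R2, crate R5 | the island: crate K5, crate R7]
5. Smuggler goes to the island with crate M2.  [the mainland: crate K2, crate K6, crate R1, crate R2, crate R5 | the island: crate K5, crate M2, crate R7]
6. Smuggler goes back to the mainland alone.  [the mainland: crate K2, crate K6, crate R1, crate R2, crate R5 | the island: crate K5, crate M2, crate R7]
7. Smuggler goes to the island with crate R1.  [the mainland: crate K2, crate K6, crate R2, crate R5 | the island: crate K5, crate M2, crate R1, crate R7]
8. Smuggler goes back to the mainland alone.  [the mainland: crate K2, crate K6, crate R2, crate R5 | the island: crate K5, crate M2, crate R1, crate R7]
9. Smuggler goes to the island with crate R2.  [the mainland: crate K2, crate K6, crate R5 | the island: crate K5, crate M2, crate R1, crate R2, crate R7]
10. Smuggler goes back to the mainland alone.  [the mainland: crate K2, crate K6, crate R5 | the island: crate K5, crate M2, crate R1, crate R2, crate R7]
11. Smuggler goes to the island with crate K6.  [the mainland: crate K2, crate R5 | the island: crate K5, crate K6, crate M2, crate R1, crate R2, crate R7]
12. Smuggler goes back to the mainland alone.  [the mainland: crate K2, crate R5 | the island: crate K5, crate K6, crate M2, crate R1, crate R2, crate R7]
13. Smuggler goes to the island with crate R5.  [the mainland: crate K2 | the island: crate K5, crate K6, crate M2, crate R1, crate R2, crate R5, crate R7]
14. Smuggler goes back to the mainland alone.  [the mainland: crate K2 | the island: crate K5, crate K6, crate M2, crate R1, crate R2, crate R5, crate R7]
15. Smuggler goes to the island with crate K2.  [the mainland: — | the island: crate K2, crate K5, crate K6, crate M2, crate R1, crate R2, crate R5, crate R7]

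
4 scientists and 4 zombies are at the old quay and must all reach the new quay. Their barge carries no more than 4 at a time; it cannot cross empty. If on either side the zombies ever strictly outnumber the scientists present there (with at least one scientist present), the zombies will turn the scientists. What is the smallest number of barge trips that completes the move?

Counting alone: each trip to the new quay takes at most 4 across and each return brings at least 1 back, so after t trips out (and t−1 returns) at most 4t − (t−1) of the 8 are across; that first reaches 8 at t = 3, so at least 5 crossings are needed.
The plan below uses exactly 5 crossings, so it is optimal:
1. 2 zombies → the new quay.  (the old quay: 4S 2Z; the new quay: 0S 2Z)
2. 1 zombie ← the old quay.  (the old quay: 4S 3Z; the new quay: 0S 1Z)
3. 4 scientists → the new quay.  (the old quay: 0S 3Z; the new quay: 4S 1Z)
4. 1 zombie ← the old quay.  (the old quay: 0S 4Z; the new quay: 4S 0Z)
5. 4 zombies → the new quay.  (the old quay: 0S 0Z; the new quay: 4S 4Z)

5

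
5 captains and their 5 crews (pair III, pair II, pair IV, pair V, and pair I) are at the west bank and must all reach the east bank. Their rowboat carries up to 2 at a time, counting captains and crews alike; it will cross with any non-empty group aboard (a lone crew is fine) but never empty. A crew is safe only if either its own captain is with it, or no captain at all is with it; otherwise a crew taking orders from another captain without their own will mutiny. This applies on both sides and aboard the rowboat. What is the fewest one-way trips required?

impossible

Following every safe sequence of crossings from the start, the most of the 10 that can be at the east bank as the rowboat arrives there on crossings 1, 3, 5, 7 is 2, 3, 4, 5 respectively; the best ever achieved is 5 of 10.
From crossing 9 on, no configuration arises that was not already reachable earlier: only 82 distinct safe configurations (who is on which side, and where the rowboat is) can ever be reached, none of them has everyone across, and every continuation just revisits them. So no valid plan exists.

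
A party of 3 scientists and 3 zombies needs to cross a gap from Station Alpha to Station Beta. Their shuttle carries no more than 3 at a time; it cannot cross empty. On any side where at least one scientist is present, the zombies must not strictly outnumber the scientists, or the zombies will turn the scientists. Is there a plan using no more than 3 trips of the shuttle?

Counting alone: each trip to Station Beta takes at most 3 across and each return brings at least 1 back, so after t trips out (and t−1 returns) at most 3t − (t−1) of the 6 are across; that first reaches 6 at t = 3, so at least 5 crossings are needed.
Since 3 < 5, 3 crossings cannot be enough. (The shortest complete plan in fact takes 5:)
1. 2 zombies → Station Beta.  (Station Alpha: 3S 1Z; Station Beta: 0S 2Z)
2. 1 zombie ← Station Alpha.  (Station Alpha: 3S 2Z; Station Beta: 0S 1Z)
3. 3 scientists → Station Beta.  (Station Alpha: 0S 2Z; Station Beta: 3S 1Z)
4. 1 zombie ← Station Alpha.  (Station Alpha: 0S 3Z; Station Beta: 3S 0Z)
5. 3 zombies → Station Beta.  (Station Alpha: 0S 0Z; Station Beta: 3S 3Z)

No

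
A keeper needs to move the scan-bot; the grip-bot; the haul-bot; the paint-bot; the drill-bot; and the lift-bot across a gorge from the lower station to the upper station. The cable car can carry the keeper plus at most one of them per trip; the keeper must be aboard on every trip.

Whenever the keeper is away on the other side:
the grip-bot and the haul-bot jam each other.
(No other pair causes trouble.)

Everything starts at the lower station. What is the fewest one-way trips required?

Counting alone: the keeper can take at most 1 across per trip to the upper station, so moving all 6 needs at least 6 loaded trips out, with a return between consecutive ones — at least 11 crossings.
The plan below uses exactly 11 crossings, so it is optimal:
1. Keeper goes to the upper station with the grip-bot.  [the lower station: the drill-bot, the haul-bot, the lift-bot, the paint-bot, the scan-bot | the upper station: the grip-bot]
2. Keeper goes back to the lower station alone.  [the lower station: the drill-bot, the haul-bot, the lift-bot, the paint-bot, the scan-bot | the upper station: the grip-bot]
3. Keeper goes to the upper station with the scan-bot.  [the lower station: the drill-bot, the haul-bot, the lift-bot, the paint-bot | the upper station: the grip-bot, the scan-bot]
4. Keeper goes back to the lower station alone.  [the lower station: the drill-bot, the haul-bot, the lift-bot, the paint-bot | the upper station: the grip-bot, the scan-bot]
5. Keeper goes to the upper station with the paint-bot.  [the lower station: the drill-bot, the haul-bot, the lift-bot | the upper station: the grip-bot, the paint-bot, the scan-bot]
6. Keeper goes back to the lower station alone.  [the lower station: the drill-bot, the haul-bot, the lift-bot | the upper station: the grip-bot, the paint-bot, the scan-bot]
7. Keeper goes to the upper station with the drill-bot.  [the lower station: the haul-bot, the lift-bot | the upper station: the drill-bot, the grip-bot, the paint-bot, the scan-bot]
8. Keeper goes back to the lower station alone.  [the lower station: the haul-bot, the lift-bot | the upper station: the drill-bot, the grip-bot, the paint-bot, the scan-bot]
9. Keeper goes to the upper station with the lift-bot.  [the lower station: the haul-bot | the upper station: the drill-bot, the grip-bot, the lift-bot, the paint-bot, the scan-bot]
10. Keeper goes back to the lower station alone.  [the lower station: the haul-bot | the upper station: the drill-bot, the grip-bot, the lift-bot, the paint-bot, the scan-bot]
11. Keeper goes to the upper station with the haul-bot.  [the lower station: — | the upper station: the drill-bot, the grip-bot, the haul-bot, the lift-bot, the paint-bot, the scan-bot]

11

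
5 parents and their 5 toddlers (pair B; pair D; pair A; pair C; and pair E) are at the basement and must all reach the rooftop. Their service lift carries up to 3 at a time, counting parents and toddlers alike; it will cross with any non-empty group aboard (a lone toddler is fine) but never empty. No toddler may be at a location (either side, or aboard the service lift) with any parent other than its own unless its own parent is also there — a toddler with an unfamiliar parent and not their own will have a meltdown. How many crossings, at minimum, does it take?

11

Counting alone: each trip to the rooftop takes at most 3 across and each return brings at least 1 back, so after t trips out (and t−1 returns) at most 3t − (t−1) of the 10 are across; that first reaches 10 at t = 5, so at least 9 crossings are needed.
The safety rule pushes this higher. Following every safe sequence of crossings, the most of the 10 that can be at the rooftop as the service lift arrives there on crossing 9 is 9 — never all 10.
So no plan with fewer than 11 crossings exists, and this one achieves 11:
1. parent B and toddler B cross → the rooftop.
2. parent B crosses ← the basement.
3. toddler A, toddler C, and toddler D cross → the rooftop.
4. toddler B crosses ← the basement.
5. parent A, parent C, and parent D cross → the rooftop.
6. parent D and toddler D cross ← the basement.
7. parent B, parent D, and parent E cross → the rooftop.
8. toddler A crosses ← the basement.
9. toddler B and toddler D cross → the rooftop.
10. toddler B crosses ← the basement.
11. toddler A, toddler B, and toddler E cross → the rooftop.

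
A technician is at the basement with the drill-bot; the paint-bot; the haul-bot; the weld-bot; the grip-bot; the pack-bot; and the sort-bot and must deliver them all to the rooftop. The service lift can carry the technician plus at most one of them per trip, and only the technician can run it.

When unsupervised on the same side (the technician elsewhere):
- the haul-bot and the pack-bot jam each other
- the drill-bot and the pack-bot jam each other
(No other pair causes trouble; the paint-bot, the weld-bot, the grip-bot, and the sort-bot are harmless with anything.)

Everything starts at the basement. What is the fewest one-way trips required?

15

Counting alone: the technician can take at most 1 across per trip to the rooftop, so moving all 7 needs at least 7 loaded trips out, with a return between consecutive ones — at least 13 crossings.
The safety rule pushes this higher. Following every safe sequence of crossings, the most of the 7 that can be at the rooftop as the service lift arrives there on crossing 13 is 6 — never all 7.
So no plan with fewer than 15 crossings exists, and this one achieves 15:
1. Technician goes to the rooftop with the pack-bot.
2. Technician goes back to the basement alone.
3. Technician goes to the rooftop with the drill-bot.
4. Technician goes back to the basement with the pack-bot.
5. Technician goes to the rooftop with the haul-bot.
6. Technician goes back to the basement alone.
7. Technician goes to the rooftop with the paint-bot.
8. Technician goes back to the basement alone.
9. Technician goes to the rooftop with the weld-bot.
10. Technician goes back to the basement alone.
11. Technician goes to the rooftop with the grip-bot.
12. Technician goes back to the basement alone.
13. Technician goes to the rooftop with the sort-bot.
14. Technician goes back to the basement alone.
15. Technician goes to the rooftop with the pack-bot.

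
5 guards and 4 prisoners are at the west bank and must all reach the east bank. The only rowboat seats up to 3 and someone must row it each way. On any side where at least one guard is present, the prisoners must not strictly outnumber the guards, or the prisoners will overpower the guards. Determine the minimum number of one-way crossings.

Counting alone: each trip to the east bank takes at most 3 across and each return brings at least 1 back, so after t trips out (and t−1 returns) at most 3t − (t−1) of the 9 are across; that first reaches 9 at t = 4, so at least 7 crossings are needed.
The plan below uses exactly 7 crossings, so it is optimal:
1. 3 prisoners → the east bank.  (the west bank: 5G 1P; the east bank: 0G 3P)
2. 1 prisoner ← the west bank.  (the west bank: 5G 2P; the east bank: 0G 2P)
3. 3 guards → the east bank.  (the west bank: 2G 2P; the east bank: 3G 2P)
4. 1 guard ← the west bank.  (the west bank: 3G 2P; the east bank: 2G 2P)
5. 2 guards and 1 prisoner → the east bank.  (the west bank: 1G 1P; the east bank: 4G 3P)
6. 1 guard ← the west bank.  (the west bank: 2G 1P; the east bank: 3G 3P)
7. 2 guards and 1 prisoner → the east bank.  (the west bank: 0G 0P; the east bank: 5G 4P)

7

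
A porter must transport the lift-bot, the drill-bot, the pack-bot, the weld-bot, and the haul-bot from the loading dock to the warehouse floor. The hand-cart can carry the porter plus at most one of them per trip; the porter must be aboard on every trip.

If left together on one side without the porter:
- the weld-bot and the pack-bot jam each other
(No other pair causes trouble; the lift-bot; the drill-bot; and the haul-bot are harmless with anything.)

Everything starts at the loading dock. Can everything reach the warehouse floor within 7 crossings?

Counting alone: the porter can take at most 1 across per trip to the warehouse floor, so moving all 5 needs at least 5 loaded trips out, with a return between consecutive ones — at least 9 crossings.
Since 7 < 9, 7 crossings cannot be enough. (The shortest complete plan in fact takes 9:)
1. Porter goes to the warehouse floor with the pack-bot.
2. Porter goes back to the loading dock alone.
3. Porter goes to the warehouse floor with the lift-bot.
4. Porter goes back to the loading dock alone.
5. Porter goes to the warehouse floor with the drill-bot.
6. Porter goes back to the loading dock alone.
7. Porter goes to the warehouse floor with the haul-bot.
8. Porter goes back to the loading dock alone.
9. Porter goes to the warehouse floor with the weld-bot.

No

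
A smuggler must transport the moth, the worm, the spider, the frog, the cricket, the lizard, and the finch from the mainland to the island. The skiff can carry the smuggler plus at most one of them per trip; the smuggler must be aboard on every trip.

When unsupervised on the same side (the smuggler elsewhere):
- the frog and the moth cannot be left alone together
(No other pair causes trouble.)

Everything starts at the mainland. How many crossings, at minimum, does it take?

13

Counting alone: the smuggler can take at most 1 across per trip to the island, so moving all 7 needs at least 7 loaded trips out, with a return between consecutive ones — at least 13 crossings.
The plan below uses exactly 13 crossings, so it is optimal:
1. Smuggler goes to the island with the moth.  [the mainland: the cricket, the finch, the frog, the lizard, the spider, the worm | the island: the moth]
2. Smuggler goes back to the mainland alone.  [the mainland: the cricket, the finch, the frog, the lizard, the spider, the worm | the island: the moth]
3. Smuggler goes to the island with the worm.  [the mainland: the cricket, the finch, the frog, the lizard, the spider | the island: the moth, the worm]
4. Smuggler goes back to the mainland alone.  [the mainland: the cricket, the finch, the frog, the lizard, the spider | the island: the moth, the worm]
5. Smuggler goes to the island with the spider.  [the mainland: the cricket, the finch, the frog, the lizard | the island: the moth, the spider, the worm]
6. Smuggler goes back to the mainland alone.  [the mainland: the cricket, the finch, the frog, the lizard | the island: the moth, the spider, the worm]
7. Smuggler goes to the island with the cricket.  [the mainland: the finch, the frog, the lizard | the island: the cricket, the moth, the spider, the worm]
8. Smuggler goes back to the mainland alone.  [the mainland: the finch, the frog, the lizard | the island: the cricket, the moth, the spider, the worm]
9. Smuggler goes to the island with the lizard.  [the mainland: the finch, the frog | the island: the cricket, the lizard, the moth, the spider, the worm]
10. Smuggler goes back to the mainland alone.  [the mainland: the finch, the frog | the island: the cricket, the lizard, the moth, the spider, the worm]
11. Smuggler goes to the island with the finch.  [the mainland: the frog | the island: the cricket, the finch, the lizard, the moth, the spider, the worm]
12. Smuggler goes back to the mainland alone.  [the mainland: the frog | the island: the cricket, the finch, the lizard, the moth, the spider, the worm]
13. Smuggler goes to the island with the frog.  [the mainland: — | the island: the cricket, the finch, the frog, the lizard, the moth, the spider, the worm]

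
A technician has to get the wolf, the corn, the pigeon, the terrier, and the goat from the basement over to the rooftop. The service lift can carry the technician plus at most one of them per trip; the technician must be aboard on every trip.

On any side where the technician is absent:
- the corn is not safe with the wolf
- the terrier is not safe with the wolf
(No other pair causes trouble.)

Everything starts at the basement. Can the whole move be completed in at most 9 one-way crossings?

Counting alone: the technician can take at most 1 across per trip to the rooftop, so moving all 5 needs at least 5 loaded trips out, with a return between consecutive ones — at least 9 crossings.
The safety rule pushes this higher. Following every safe sequence of crossings, the most of the 5 that can be at the rooftop as the service lift arrives there on crossing 9 is 4 — never all 5.
So the move cannot be finished within 9 crossings. (The shortest complete plan takes 11:)
1. Technician goes to the rooftop with the wolf.
2. Technician goes back to the basement alone.
3. Technician goes to the rooftop with the corn.
4. Technician goes back to the basement with the wolf.
5. Technician goes to the rooftop with the terrier.
6. Technician goes back to the basement alone.
7. Technician goes to the rooftop with the pigeon.
8. Technician goes back to the basement alone.
9. Technician goes to the rooftop with the goat.
10. Technician goes back to the basement alone.
11. Technician goes to the rooftop with the wolf.

No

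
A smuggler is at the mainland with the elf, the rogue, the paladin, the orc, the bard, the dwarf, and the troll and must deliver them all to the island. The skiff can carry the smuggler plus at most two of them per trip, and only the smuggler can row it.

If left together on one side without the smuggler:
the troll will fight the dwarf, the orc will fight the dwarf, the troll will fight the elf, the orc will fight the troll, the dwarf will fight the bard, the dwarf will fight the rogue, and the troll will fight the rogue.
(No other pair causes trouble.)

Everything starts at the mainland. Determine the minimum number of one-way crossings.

11

Counting alone: the smuggler can take at most 2 across per trip to the island, so moving all 7 needs at least 4 loaded trips out, with a return between consecutive ones — at least 7 crossings.
The safety rule pushes this higher. Following every safe sequence of crossings, the most of the 7 that can be at the island as the skiff arrives there on crossings 7, 9 is 5, 6 respectively — never all 7.
So no plan with fewer than 11 crossings exists, and this one achieves 11:
1. Smuggler goes to the island with the dwarf and the troll.  [the mainland: the bard, the elf, the orc, the paladin, the rogue | the island: the dwarf, the troll]
2. Smuggler goes back to the mainland with the dwarf.  [the mainland: the bard, the dwarf, the elf, the orc, the paladin, the rogue | the island: the troll]
3. Smuggler goes to the island with the dwarf and the elf.  [the mainland: the bard, the orc, the paladin, the rogue | the island: the dwarf, the elf, the troll]
4. Smuggler goes back to the mainland with the troll.  [the mainland: the bard, the orc, the paladin, the rogue, the troll | the island: the dwarf, the elf]
5. Smuggler goes to the island with the orc and the rogue.  [the mainland: the bard, the paladin, the troll | the island: the dwarf, the elf, the orc, the rogue]
6. Smuggler goes back to the mainland with the dwarf.  [the mainland: the bard, the dwarf, the paladin, the troll | the island: the elf, the orc, the rogue]
7. Smuggler goes to the island with the dwarf and the paladin.  [the mainland: the bard, the troll | the island: the dwarf, the elf, the orc, the paladin, the rogue]
8. Smuggler goes back to the mainland with the dwarf.  [the mainland: the bard, the dwarf, the troll | the island: the elf, the orc, the paladin, the rogue]
9. Smuggler goes to the island with the bard and the dwarf.  [the mainland: the troll | the island: the bard, the dwarf, the elf, the orc, the paladin, the rogue]
10. Smuggler goes back to the mainland with the dwarf.  [the mainland: the dwarf, the troll | the island: the bard, the elf, the orc, the paladin, the rogue]
11. Smuggler goes to the island with the dwarf and the troll.  [the mainland: — | the island: the bard, the dwarf, the elf, the orc, the paladin, the rogue, the troll]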